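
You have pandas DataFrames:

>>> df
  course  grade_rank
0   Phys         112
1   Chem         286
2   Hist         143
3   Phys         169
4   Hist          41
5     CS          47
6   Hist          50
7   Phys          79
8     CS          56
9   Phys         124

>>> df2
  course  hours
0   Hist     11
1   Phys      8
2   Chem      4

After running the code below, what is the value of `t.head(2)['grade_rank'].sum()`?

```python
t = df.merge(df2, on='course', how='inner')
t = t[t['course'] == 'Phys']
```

281

merge on 'course' (how='inner') → 8 rows:
  course  grade_rank  hours
0   Phys         112      8
1   Chem         286      4
2   Hist         143     11
3   Phys         169      8
4   Hist          41     11
5   Hist          50     11
6   Phys          79      8
7   Phys         124      8
filter rows where course == 'Phys':
  course  grade_rank  hours
0   Phys         112      8
3   Phys         169      8
6   Phys          79      8
7   Phys         124      8
take first 2 rows:
  course  grade_rank  hours
0   Phys         112      8
3   Phys         169      8
The sum of column 'grade_rank' is 281.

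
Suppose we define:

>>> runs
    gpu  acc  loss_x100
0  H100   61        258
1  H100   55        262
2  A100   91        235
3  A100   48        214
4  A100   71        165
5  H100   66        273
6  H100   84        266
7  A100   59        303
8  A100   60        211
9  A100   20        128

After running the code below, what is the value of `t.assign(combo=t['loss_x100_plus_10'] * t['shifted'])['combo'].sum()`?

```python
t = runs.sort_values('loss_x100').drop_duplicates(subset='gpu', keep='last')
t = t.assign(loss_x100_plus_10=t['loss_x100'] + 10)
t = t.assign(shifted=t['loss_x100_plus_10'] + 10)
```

184018

sort by loss_x100:
    gpu  acc  loss_x100
9  A100   20        128
4  A100   71        165
8  A100   60        211
3  A100   48        214
2  A100   91        235
0  H100   61        258
1  H100   55        262
6  H100   84        266
5  H100   66        273
7  A100   59        303
drop duplicate gpu (keep=last):
    gpu  acc  loss_x100
5  H100   66        273
7  A100   59        303
add column loss_x100_plus_10 = t['loss_x100'] + 10:
    gpu  acc  loss_x100  loss_x100_plus_10
5  H100   66        273                283
7  A100   59        303                313
add column shifted = t['loss_x100_plus_10'] + 10:
    gpu  acc  loss_x100  loss_x100_plus_10  shifted
5  H100   66        273                283      293
7  A100   59        303                313      323
add column combo = t['loss_x100_plus_10'] * t['shifted']:
    gpu  acc  loss_x100  loss_x100_plus_10  shifted   combo
5  H100   66        273                283      293   82919
7  A100   59        303                313      323  101099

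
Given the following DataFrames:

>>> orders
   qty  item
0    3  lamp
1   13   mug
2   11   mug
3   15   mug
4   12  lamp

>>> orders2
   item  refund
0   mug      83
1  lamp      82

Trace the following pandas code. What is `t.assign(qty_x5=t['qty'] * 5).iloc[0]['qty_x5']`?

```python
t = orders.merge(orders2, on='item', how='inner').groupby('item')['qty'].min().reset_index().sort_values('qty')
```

merge on 'item' (how='inner') → 5 rows:
   qty  item  refund
0    3  lamp      82
1   13   mug      83
2   11   mug      83
3   15   mug      83
4   12  lamp      82
group by item, min of qty:
item
lamp     3
mug     11
Name: qty, dtype: int64
reset_index():
   item  qty
0  lamp    3
1   mug   11
sort by qty:
   item  qty
0  lamp    3
1   mug   11
add column qty_x5 = t['qty'] * 5:
   item  qty  qty_x5
0  lamp    3      15
1   mug   11      55
value at position 0, column 'qty_x5' → 15

15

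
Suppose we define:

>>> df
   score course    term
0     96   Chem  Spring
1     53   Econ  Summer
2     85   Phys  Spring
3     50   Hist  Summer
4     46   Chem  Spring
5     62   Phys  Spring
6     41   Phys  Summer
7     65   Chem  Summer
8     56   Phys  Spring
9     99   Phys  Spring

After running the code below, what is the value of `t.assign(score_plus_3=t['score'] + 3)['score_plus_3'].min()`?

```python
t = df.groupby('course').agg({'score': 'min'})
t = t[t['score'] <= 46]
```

44

group by course, min of score:
        score
course       
Chem       46
Econ       53
Hist       50
Phys       41
filter rows where score <= 46:
        score
course       
Chem       46
Phys       41
add column score_plus_3 = t['score'] + 3:
        score  score_plus_3
course                     
Chem       46            49
Phys       41            44
min of column 'score_plus_3' → 44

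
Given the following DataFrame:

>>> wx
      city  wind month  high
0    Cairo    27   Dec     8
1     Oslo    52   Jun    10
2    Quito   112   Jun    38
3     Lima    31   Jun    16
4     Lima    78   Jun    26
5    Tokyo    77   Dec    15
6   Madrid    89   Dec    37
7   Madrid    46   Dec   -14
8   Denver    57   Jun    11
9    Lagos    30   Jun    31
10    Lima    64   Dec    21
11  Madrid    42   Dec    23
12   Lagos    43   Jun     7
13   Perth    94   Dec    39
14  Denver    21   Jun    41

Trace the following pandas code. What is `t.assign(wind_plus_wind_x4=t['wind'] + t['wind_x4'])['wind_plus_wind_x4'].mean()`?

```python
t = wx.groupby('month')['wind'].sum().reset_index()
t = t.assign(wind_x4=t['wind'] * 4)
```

2157.5

group by month, sum of wind:
month
Dec    439
Jun    424
Name: wind, dtype: int64
reset_index():
  month  wind
0   Dec   439
1   Jun   424
add column wind_x4 = t['wind'] * 4:
  month  wind  wind_x4
0   Dec   439     1756
1   Jun   424     1696
add column wind_plus_wind_x4 = t['wind'] + t['wind_x4']:
  month  wind  wind_x4  wind_plus_wind_x4
0   Dec   439     1756               2195
1   Jun   424     1696               2120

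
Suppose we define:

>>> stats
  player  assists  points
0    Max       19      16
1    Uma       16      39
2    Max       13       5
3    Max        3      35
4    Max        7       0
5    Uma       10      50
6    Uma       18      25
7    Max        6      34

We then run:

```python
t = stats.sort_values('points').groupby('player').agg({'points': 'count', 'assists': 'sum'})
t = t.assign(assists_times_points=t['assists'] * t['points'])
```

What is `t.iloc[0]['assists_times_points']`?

240

sort by points:
  player  assists  points
4    Max        7       0
2    Max       13       5
0    Max       19      16
6    Uma       18      25
7    Max        6      34
3    Max        3      35
1    Uma       16      39
5    Uma       10      50
group by player: count(points), sum(assists):
        points  assists
player                 
Max          5       48
Uma          3       44
add column assists_times_points = t['assists'] * t['points']:
        points  assists  assists_times_points
player                                       
Max          5       48                   240
Uma          3       44                   132
Reading off the value at position 0, column 'assists_times_points', we get 240.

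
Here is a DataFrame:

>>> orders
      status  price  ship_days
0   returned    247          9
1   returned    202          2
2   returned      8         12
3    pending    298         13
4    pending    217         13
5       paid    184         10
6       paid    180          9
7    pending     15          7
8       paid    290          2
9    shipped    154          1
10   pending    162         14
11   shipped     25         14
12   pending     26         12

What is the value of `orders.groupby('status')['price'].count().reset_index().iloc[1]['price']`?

5

group by status, count of price:
status
paid        3
pending     5
returned    3
shipped     2
Name: price, dtype: int64
reset_index():
     status  price
0      paid      3
1   pending      5
2  returned      3
3   shipped      2
Taking the value at position 1, column 'price' gives 5.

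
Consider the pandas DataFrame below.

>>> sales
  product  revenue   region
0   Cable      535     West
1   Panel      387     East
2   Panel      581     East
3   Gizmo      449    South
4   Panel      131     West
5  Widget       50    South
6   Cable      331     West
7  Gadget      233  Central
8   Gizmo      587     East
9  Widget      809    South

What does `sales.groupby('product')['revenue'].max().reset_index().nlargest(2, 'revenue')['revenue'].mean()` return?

group by product, max of revenue:
product
Cable     535
Gadget    233
Gizmo     587
Panel     581
Widget    809
Name: revenue, dtype: int64
reset_index():
  product  revenue
0   Cable      535
1  Gadget      233
2   Gizmo      587
3   Panel      581
4  Widget      809
take 2 rows with largest revenue:
  product  revenue
4  Widget      809
2   Gizmo      587
The mean of column 'revenue' is 698.0.

698.0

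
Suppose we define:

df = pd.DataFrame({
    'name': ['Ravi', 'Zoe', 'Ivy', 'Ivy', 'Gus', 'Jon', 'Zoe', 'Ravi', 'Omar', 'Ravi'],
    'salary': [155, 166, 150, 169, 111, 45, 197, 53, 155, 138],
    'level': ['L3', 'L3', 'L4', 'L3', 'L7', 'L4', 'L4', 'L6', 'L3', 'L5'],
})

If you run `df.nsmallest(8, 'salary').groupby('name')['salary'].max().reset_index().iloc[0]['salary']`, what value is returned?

take 8 rows with smallest salary:
   name  salary level
5   Jon      45    L4
7  Ravi      53    L6
4   Gus     111    L7
9  Ravi     138    L5
2   Ivy     150    L4
0  Ravi     155    L3
8  Omar     155    L3
1   Zoe     166    L3
group by name, max of salary:
name
Gus     111
Ivy     150
Jon      45
Omar    155
Ravi    155
Zoe     166
Name: salary, dtype: int64
reset_index():
   name  salary
0   Gus     111
1   Ivy     150
2   Jon      45
3  Omar     155
4  Ravi     155
5   Zoe     166
The value at position 0, column 'salary' is 111.

111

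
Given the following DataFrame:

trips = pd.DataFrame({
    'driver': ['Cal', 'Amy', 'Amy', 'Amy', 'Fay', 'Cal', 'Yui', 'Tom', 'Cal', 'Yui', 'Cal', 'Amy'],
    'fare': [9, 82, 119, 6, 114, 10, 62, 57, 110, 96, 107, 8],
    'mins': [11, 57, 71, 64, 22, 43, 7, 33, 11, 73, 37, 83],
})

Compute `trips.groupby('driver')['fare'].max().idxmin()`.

Tom

group by driver, max of fare:
driver
Amy    119
Cal    110
Fay    114
Tom     57
Yui     96
Name: fare, dtype: int64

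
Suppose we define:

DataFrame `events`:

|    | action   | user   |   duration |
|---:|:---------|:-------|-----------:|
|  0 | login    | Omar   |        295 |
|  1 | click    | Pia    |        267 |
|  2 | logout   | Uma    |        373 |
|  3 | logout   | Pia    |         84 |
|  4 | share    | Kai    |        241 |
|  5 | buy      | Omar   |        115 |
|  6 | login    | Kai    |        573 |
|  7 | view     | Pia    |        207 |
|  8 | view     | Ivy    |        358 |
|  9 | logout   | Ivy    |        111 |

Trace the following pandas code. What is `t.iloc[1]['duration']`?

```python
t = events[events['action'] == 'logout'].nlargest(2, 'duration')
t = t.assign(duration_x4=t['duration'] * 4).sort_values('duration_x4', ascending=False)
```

filter rows where action == 'logout':
   action user  duration
2  logout  Uma       373
3  logout  Pia        84
9  logout  Ivy       111
take 2 rows with largest duration:
   action user  duration
2  logout  Uma       373
9  logout  Ivy       111
add column duration_x4 = t['duration'] * 4:
   action user  duration  duration_x4
2  logout  Uma       373         1492
9  logout  Ivy       111          444
sort by duration_x4 descending:
   action user  duration  duration_x4
2  logout  Uma       373         1492
9  logout  Ivy       111          444
So iloc[1]['duration'] = 111.

111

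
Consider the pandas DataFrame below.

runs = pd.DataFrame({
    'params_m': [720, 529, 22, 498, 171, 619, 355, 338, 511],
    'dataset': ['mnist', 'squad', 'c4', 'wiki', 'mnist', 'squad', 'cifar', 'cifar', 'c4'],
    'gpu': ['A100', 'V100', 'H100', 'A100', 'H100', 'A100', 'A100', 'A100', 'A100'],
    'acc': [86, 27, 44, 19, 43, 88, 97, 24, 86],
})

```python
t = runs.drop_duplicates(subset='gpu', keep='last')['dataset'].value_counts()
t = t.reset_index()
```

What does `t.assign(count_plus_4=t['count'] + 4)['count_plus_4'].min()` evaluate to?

drop duplicate gpu (keep=last):
   params_m dataset   gpu  acc
1       529   squad  V100   27
4       171   mnist  H100   43
8       511      c4  A100   86
value_counts of dataset:
dataset
squad    1
mnist    1
c4       1
Name: count, dtype: int64
reset_index():
  dataset  count
0   squad      1
1   mnist      1
2      c4      1
add column count_plus_4 = t['count'] + 4:
  dataset  count  count_plus_4
0   squad      1             5
1   mnist      1             5
2      c4      1             5
Finally, min of column 'count_plus_4' = 5.

5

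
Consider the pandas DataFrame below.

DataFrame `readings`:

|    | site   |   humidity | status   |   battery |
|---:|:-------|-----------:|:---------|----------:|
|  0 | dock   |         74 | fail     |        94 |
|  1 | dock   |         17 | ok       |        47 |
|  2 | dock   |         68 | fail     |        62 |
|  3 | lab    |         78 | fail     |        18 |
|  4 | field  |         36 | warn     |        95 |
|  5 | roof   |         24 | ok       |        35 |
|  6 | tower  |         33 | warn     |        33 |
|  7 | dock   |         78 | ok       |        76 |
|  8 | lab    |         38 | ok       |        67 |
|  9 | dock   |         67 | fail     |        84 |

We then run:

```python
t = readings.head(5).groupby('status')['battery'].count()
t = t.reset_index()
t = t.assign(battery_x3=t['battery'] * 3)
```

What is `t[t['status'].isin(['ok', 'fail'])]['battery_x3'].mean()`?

take first 5 rows:
    site  humidity status  battery
0   dock        74   fail       94
1   dock        17     ok       47
2   dock        68   fail       62
3    lab        78   fail       18
4  field        36   warn       95
group by status, count of battery:
status
fail    3
ok      1
warn    1
Name: battery, dtype: int64
reset_index():
  status  battery
0   fail        3
1     ok        1
2   warn        1
add column battery_x3 = t['battery'] * 3:
  status  battery  battery_x3
0   fail        3           9
1     ok        1           3
2   warn        1           3
filter rows where status in ['ok', 'fail']:
  status  battery  battery_x3
0   fail        3           9
1     ok        1           3
Reading off the mean of column 'battery_x3', we get 6.0.

6.0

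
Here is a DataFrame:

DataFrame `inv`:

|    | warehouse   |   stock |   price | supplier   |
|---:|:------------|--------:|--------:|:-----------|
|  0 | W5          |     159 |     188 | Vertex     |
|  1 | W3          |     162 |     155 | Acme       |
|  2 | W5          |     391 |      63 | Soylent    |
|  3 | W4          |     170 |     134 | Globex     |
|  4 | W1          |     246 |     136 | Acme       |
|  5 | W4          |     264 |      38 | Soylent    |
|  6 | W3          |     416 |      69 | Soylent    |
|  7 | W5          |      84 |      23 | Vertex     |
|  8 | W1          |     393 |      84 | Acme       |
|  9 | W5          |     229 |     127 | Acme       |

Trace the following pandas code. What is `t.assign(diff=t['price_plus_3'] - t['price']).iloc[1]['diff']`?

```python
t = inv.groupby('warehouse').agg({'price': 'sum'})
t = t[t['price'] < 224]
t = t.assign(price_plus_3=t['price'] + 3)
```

3

group by warehouse, sum of price:
           price
warehouse       
W1           220
W3           224
W4           172
W5           401
filter rows where price < 224:
           price
warehouse       
W1           220
W4           172
add column price_plus_3 = t['price'] + 3:
           price  price_plus_3
warehouse                     
W1           220           223
W4           172           175
add column diff = t['price_plus_3'] - t['price']:
           price  price_plus_3  diff
warehouse                           
W1           220           223     3
W4           172           175     3
Reading off the value at position 1, column 'diff', we get 3.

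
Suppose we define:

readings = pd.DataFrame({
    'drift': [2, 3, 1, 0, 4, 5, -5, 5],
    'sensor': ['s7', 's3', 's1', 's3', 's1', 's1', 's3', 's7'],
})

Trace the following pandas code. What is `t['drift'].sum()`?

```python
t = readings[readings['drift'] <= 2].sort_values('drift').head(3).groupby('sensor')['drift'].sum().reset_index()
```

-4

filter rows where drift <= 2:
   drift sensor
0      2     s7
2      1     s1
3      0     s3
6     -5     s3
sort by drift:
   drift sensor
6     -5     s3
3      0     s3
2      1     s1
0      2     s7
take first 3 rows:
   drift sensor
6     -5     s3
3      0     s3
2      1     s1
group by sensor, sum of drift:
sensor
s1    1
s3   -5
Name: drift, dtype: int64
reset_index():
  sensor  drift
0     s1      1
1     s3     -5
So sum() = -4.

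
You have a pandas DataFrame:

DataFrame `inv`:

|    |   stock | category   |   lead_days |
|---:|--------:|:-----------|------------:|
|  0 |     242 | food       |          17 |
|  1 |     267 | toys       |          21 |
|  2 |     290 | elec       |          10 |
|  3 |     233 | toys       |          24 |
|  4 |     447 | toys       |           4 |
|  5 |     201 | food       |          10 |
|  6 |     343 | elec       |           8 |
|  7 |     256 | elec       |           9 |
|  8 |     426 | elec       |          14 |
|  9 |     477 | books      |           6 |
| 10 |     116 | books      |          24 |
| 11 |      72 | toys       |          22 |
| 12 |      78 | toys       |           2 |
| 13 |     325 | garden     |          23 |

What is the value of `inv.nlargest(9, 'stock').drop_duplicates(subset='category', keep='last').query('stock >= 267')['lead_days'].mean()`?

take 9 rows with largest stock:
    stock category  lead_days
9     477    books          6
4     447     toys          4
8     426     elec         14
6     343     elec          8
13    325   garden         23
2     290     elec         10
1     267     toys         21
7     256     elec          9
0     242     food         17
drop duplicate category (keep=last):
    stock category  lead_days
9     477    books          6
13    325   garden         23
1     267     toys         21
7     256     elec          9
0     242     food         17
filter rows where stock >= 267:
    stock category  lead_days
9     477    books          6
13    325   garden         23
1     267     toys         21
So mean() = 16.6666666667.

16.6666666667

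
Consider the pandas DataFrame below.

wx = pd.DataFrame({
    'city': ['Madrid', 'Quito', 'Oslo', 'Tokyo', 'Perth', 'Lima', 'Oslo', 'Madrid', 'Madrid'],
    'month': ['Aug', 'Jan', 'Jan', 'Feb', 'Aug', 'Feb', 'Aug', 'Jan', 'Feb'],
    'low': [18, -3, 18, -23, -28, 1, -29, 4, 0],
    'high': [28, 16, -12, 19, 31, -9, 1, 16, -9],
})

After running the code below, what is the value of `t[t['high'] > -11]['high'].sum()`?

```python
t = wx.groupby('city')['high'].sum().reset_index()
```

92

group by city, sum of high:
city
Lima      -9
Madrid    35
Oslo     -11
Perth     31
Quito     16
Tokyo     19
Name: high, dtype: int64
reset_index():
     city  high
0    Lima    -9
1  Madrid    35
2    Oslo   -11
3   Perth    31
4   Quito    16
5   Tokyo    19
filter rows where high > -11:
     city  high
0    Lima    -9
1  Madrid    35
3   Perth    31
4   Quito    16
5   Tokyo    19
Hence 92.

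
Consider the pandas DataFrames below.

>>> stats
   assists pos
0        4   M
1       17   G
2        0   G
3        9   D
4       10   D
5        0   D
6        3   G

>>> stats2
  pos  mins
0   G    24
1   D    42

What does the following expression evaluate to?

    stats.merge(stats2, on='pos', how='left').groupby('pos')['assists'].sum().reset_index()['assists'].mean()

merge on 'pos' (how='left') → 7 rows:
   assists pos  mins
0        4   M   NaN
1       17   G  24.0
2        0   G  24.0
3        9   D  42.0
4       10   D  42.0
5        0   D  42.0
6        3   G  24.0
group by pos, sum of assists:
pos
D    19
G    20
M     4
Name: assists, dtype: int64
reset_index():
  pos  assists
0   D       19
1   G       20
2   M        4
Then the mean of column 'assists': 14.3333333333

14.3333333333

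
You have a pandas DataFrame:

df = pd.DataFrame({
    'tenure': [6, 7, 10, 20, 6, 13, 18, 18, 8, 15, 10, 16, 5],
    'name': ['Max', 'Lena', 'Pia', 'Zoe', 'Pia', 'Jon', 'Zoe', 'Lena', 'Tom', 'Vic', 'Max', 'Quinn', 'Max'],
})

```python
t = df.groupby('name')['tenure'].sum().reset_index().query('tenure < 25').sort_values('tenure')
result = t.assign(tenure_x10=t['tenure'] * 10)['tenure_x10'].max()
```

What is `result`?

group by name, sum of tenure:
name
Jon      13
Lena     25
Max      21
Pia      16
Quinn    16
Tom       8
Vic      15
Zoe      38
Name: tenure, dtype: int64
reset_index():
    name  tenure
0    Jon      13
1   Lena      25
2    Max      21
3    Pia      16
4  Quinn      16
5    Tom       8
6    Vic      15
7    Zoe      38
filter rows where tenure < 25:
    name  tenure
0    Jon      13
2    Max      21
3    Pia      16
4  Quinn      16
5    Tom       8
6    Vic      15
sort by tenure:
    name  tenure
5    Tom       8
0    Jon      13
6    Vic      15
3    Pia      16
4  Quinn      16
2    Max      21
add column tenure_x10 = t['tenure'] * 10:
    name  tenure  tenure_x10
5    Tom       8          80
0    Jon      13         130
6    Vic      15         150
3    Pia      16         160
4  Quinn      16         160
2    Max      21         210
So max() = 210.

210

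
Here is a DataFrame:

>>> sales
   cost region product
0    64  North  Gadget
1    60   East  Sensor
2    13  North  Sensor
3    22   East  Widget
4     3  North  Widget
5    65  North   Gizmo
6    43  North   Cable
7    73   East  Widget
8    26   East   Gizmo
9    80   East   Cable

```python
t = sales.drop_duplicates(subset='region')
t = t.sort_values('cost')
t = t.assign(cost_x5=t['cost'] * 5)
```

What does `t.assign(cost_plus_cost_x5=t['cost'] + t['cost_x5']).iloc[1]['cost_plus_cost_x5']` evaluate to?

drop duplicate region (keep=first):
   cost region product
0    64  North  Gadget
1    60   East  Sensor
sort by cost:
   cost region product
1    60   East  Sensor
0    64  North  Gadget
add column cost_x5 = t['cost'] * 5:
   cost region product  cost_x5
1    60   East  Sensor      300
0    64  North  Gadget      320
add column cost_plus_cost_x5 = t['cost'] + t['cost_x5']:
   cost region product  cost_x5  cost_plus_cost_x5
1    60   East  Sensor      300                360
0    64  North  Gadget      320                384
value at position 1, column 'cost_plus_cost_x5' → 384

384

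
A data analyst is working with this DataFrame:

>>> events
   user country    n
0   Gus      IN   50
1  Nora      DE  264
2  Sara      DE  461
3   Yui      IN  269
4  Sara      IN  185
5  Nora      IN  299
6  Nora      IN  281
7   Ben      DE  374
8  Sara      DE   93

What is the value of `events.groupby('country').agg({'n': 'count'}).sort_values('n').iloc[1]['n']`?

5

group by country, count of n:
         n
country   
DE       4
IN       5
sort by n:
         n
country   
DE       4
IN       5
Then the value at position 1, column 'n': 5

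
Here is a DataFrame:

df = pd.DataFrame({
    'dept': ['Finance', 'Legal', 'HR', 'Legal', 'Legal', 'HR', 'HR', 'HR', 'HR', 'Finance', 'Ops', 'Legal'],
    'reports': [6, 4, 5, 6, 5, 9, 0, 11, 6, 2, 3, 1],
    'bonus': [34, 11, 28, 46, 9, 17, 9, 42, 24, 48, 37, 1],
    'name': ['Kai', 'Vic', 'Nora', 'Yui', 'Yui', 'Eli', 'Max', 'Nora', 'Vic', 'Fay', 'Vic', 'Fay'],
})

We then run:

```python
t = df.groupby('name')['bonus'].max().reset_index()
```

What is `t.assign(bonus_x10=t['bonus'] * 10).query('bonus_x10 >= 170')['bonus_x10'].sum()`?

2240

group by name, max of bonus:
name
Eli     17
Fay     48
Kai     34
Max      9
Nora    42
Vic     37
Yui     46
Name: bonus, dtype: int64
reset_index():
   name  bonus
0   Eli     17
1   Fay     48
2   Kai     34
3   Max      9
4  Nora     42
5   Vic     37
6   Yui     46
add column bonus_x10 = t['bonus'] * 10:
   name  bonus  bonus_x10
0   Eli     17        170
1   Fay     48        480
2   Kai     34        340
3   Max      9         90
4  Nora     42        420
5   Vic     37        370
6   Yui     46        460
filter rows where bonus_x10 >= 170:
   name  bonus  bonus_x10
0   Eli     17        170
1   Fay     48        480
2   Kai     34        340
4  Nora     42        420
5   Vic     37        370
6   Yui     46        460
Finally, sum of column 'bonus_x10' = 2240.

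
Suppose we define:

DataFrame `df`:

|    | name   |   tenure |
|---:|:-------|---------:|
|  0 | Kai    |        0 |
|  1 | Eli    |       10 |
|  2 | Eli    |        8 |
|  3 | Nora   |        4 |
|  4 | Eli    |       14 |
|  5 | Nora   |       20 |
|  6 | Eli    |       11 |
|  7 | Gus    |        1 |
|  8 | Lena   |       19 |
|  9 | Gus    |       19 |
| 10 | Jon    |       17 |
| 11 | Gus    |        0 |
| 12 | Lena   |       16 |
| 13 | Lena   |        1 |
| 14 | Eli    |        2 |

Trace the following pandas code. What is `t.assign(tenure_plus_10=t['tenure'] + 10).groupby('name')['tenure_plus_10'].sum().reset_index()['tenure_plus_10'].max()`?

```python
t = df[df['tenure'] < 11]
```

filter rows where tenure < 11:
    name  tenure
0    Kai       0
1    Eli      10
2    Eli       8
3   Nora       4
7    Gus       1
11   Gus       0
13  Lena       1
14   Eli       2
add column tenure_plus_10 = t['tenure'] + 10:
    name  tenure  tenure_plus_10
0    Kai       0              10
1    Eli      10              20
2    Eli       8              18
3   Nora       4              14
7    Gus       1              11
11   Gus       0              10
13  Lena       1              11
14   Eli       2              12
group by name, sum of tenure_plus_10:
name
Eli     50
Gus     21
Kai     10
Lena    11
Nora    14
Name: tenure_plus_10, dtype: int64
reset_index():
   name  tenure_plus_10
0   Eli              50
1   Gus              21
2   Kai              10
3  Lena              11
4  Nora              14

50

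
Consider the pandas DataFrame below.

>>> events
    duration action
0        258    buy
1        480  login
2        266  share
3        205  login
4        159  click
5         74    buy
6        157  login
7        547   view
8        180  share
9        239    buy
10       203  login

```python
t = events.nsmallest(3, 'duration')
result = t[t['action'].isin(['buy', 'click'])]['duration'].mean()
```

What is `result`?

116.5

take 3 rows with smallest duration:
   duration action
5        74    buy
6       157  login
4       159  click
filter rows where action in ['buy', 'click']:
   duration action
5        74    buy
4       159  click
Hence 116.5.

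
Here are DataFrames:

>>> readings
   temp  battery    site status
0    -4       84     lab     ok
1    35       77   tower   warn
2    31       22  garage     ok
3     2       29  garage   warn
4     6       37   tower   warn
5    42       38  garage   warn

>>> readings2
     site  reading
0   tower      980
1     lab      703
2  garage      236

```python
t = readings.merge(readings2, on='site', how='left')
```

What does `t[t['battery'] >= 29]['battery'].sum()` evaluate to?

265

merge on 'site' (how='left') → 6 rows:
   temp  battery    site status  reading
0    -4       84     lab     ok      703
1    35       77   tower   warn      980
2    31       22  garage     ok      236
3     2       29  garage   warn      236
4     6       37   tower   warn      980
5    42       38  garage   warn      236
filter rows where battery >= 29:
   temp  battery    site status  reading
0    -4       84     lab     ok      703
1    35       77   tower   warn      980
3     2       29  garage   warn      236
4     6       37   tower   warn      980
5    42       38  garage   warn      236
So sum() = 265.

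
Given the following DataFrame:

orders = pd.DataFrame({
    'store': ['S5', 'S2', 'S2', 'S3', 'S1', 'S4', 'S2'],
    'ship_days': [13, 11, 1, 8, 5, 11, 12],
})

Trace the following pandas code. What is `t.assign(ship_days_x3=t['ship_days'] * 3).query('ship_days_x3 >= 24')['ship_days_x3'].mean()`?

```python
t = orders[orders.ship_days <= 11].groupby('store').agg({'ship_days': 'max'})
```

filter rows where ship_days <= 11:
  store  ship_days
1    S2         11
2    S2          1
3    S3          8
4    S1          5
5    S4         11
group by store, max of ship_days:
       ship_days
store           
S1             5
S2            11
S3             8
S4            11
add column ship_days_x3 = t['ship_days'] * 3:
       ship_days  ship_days_x3
store                         
S1             5            15
S2            11            33
S3             8            24
S4            11            33
filter rows where ship_days_x3 >= 24:
       ship_days  ship_days_x3
store                         
S2            11            33
S3             8            24
S4            11            33
So mean() = 30.0.

30.0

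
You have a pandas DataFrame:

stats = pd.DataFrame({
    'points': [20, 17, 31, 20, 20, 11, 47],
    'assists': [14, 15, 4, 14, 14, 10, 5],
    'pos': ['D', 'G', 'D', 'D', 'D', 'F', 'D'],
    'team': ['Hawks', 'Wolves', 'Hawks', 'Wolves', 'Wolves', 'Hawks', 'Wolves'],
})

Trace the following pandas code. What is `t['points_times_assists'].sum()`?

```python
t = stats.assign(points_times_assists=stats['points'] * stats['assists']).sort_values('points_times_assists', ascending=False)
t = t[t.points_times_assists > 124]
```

1330

add column points_times_assists = stats['points'] * stats['assists']:
   points  assists pos    team  points_times_assists
0      20       14   D   Hawks                   280
1      17       15   G  Wolves                   255
2      31        4   D   Hawks                   124
3      20       14   D  Wolves                   280
4      20       14   D  Wolves                   280
5      11       10   F   Hawks                   110
6      47        5   D  Wolves                   235
sort by points_times_assists descending:
   points  assists pos    team  points_times_assists
0      20       14   D   Hawks                   280
3      20       14   D  Wolves                   280
4      20       14   D  Wolves                   280
1      17       15   G  Wolves                   255
6      47        5   D  Wolves                   235
2      31        4   D   Hawks                   124
5      11       10   F   Hawks                   110
filter rows where points_times_assists > 124:
   points  assists pos    team  points_times_assists
0      20       14   D   Hawks                   280
3      20       14   D  Wolves                   280
4      20       14   D  Wolves                   280
1      17       15   G  Wolves                   255
6      47        5   D  Wolves                   235
sum of column 'points_times_assists' → 1330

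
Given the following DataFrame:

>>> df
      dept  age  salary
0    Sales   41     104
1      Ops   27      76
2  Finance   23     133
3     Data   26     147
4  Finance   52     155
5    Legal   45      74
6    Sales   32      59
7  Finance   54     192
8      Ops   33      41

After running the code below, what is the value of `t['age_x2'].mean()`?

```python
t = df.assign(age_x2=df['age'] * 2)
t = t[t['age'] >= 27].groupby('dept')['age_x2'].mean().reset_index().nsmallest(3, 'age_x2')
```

74.3333333333

add column age_x2 = df['age'] * 2:
      dept  age  salary  age_x2
0    Sales   41     104      82
1      Ops   27      76      54
2  Finance   23     133      46
3     Data   26     147      52
4  Finance   52     155     104
5    Legal   45      74      90
6    Sales   32      59      64
7  Finance   54     192     108
8      Ops   33      41      66
filter rows where age >= 27:
      dept  age  salary  age_x2
0    Sales   41     104      82
1      Ops   27      76      54
4  Finance   52     155     104
5    Legal   45      74      90
6    Sales   32      59      64
7  Finance   54     192     108
8      Ops   33      41      66
group by dept, mean of age_x2:
dept
Finance    106.0
Legal       90.0
Ops         60.0
Sales       73.0
Name: age_x2, dtype: float64
reset_index():
      dept  age_x2
0  Finance   106.0
1    Legal    90.0
2      Ops    60.0
3    Sales    73.0
take 3 rows with smallest age_x2:
    dept  age_x2
2    Ops    60.0
3  Sales    73.0
1  Legal    90.0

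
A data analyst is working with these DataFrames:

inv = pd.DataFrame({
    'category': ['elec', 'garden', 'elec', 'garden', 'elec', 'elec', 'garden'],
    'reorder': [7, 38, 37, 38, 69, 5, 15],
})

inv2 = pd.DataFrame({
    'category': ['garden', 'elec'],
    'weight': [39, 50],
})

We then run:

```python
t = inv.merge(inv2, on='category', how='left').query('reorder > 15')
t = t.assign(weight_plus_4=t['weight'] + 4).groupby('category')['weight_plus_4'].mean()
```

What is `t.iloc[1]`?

43.0

merge on 'category' (how='left') → 7 rows:
  category  reorder  weight
0     elec        7      50
1   garden       38      39
2     elec       37      50
3   garden       38      39
4     elec       69      50
5     elec        5      50
6   garden       15      39
filter rows where reorder > 15:
  category  reorder  weight
1   garden       38      39
2     elec       37      50
3   garden       38      39
4     elec       69      50
add column weight_plus_4 = t['weight'] + 4:
  category  reorder  weight  weight_plus_4
1   garden       38      39             43
2     elec       37      50             54
3   garden       38      39             43
4     elec       69      50             54
group by category, mean of weight_plus_4:
category
elec      54.0
garden    43.0
Name: weight_plus_4, dtype: float64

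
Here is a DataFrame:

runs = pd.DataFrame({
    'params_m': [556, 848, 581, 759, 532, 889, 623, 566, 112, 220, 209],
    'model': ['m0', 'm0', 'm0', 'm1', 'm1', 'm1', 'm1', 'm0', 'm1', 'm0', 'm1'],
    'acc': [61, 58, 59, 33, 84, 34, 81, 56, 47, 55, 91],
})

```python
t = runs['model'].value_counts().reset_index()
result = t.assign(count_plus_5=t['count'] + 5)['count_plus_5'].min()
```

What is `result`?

value_counts of model:
model
m1    6
m0    5
Name: count, dtype: int64
reset_index():
  model  count
0    m1      6
1    m0      5
add column count_plus_5 = t['count'] + 5:
  model  count  count_plus_5
0    m1      6            11
1    m0      5            10
So min() = 10.

10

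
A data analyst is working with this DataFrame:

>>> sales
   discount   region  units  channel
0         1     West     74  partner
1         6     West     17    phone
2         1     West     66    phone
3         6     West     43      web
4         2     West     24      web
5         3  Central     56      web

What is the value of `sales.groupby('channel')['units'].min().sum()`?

115

group by channel, min of units:
channel
partner    74
phone      17
web        24
Name: units, dtype: int64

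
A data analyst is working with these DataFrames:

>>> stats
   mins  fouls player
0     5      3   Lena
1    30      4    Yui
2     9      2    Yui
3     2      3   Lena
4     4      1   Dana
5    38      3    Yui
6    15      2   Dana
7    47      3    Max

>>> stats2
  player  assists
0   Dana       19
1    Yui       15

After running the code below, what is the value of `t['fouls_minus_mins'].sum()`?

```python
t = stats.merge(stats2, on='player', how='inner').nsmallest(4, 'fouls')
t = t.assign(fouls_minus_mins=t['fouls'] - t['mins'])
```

-58

merge on 'player' (how='inner') → 5 rows:
   mins  fouls player  assists
0    30      4    Yui       15
1     9      2    Yui       15
2     4      1   Dana       19
3    38      3    Yui       15
4    15      2   Dana       19
take 4 rows with smallest fouls:
   mins  fouls player  assists
2     4      1   Dana       19
1     9      2    Yui       15
4    15      2   Dana       19
3    38      3    Yui       15
add column fouls_minus_mins = t['fouls'] - t['mins']:
   mins  fouls player  assists  fouls_minus_mins
2     4      1   Dana       19                -3
1     9      2    Yui       15                -7
4    15      2   Dana       19               -13
3    38      3    Yui       15               -35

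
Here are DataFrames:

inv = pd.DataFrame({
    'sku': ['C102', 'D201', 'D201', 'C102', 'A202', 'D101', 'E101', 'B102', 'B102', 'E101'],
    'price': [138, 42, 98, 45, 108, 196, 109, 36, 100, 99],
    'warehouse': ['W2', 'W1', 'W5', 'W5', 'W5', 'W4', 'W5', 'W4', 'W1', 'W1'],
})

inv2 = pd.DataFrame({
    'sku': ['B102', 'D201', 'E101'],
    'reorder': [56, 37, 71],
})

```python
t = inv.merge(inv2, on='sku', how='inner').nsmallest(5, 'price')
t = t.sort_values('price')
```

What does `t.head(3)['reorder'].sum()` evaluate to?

merge on 'sku' (how='inner') → 6 rows:
    sku  price warehouse  reorder
0  D201     42        W1       37
1  D201     98        W5       37
2  E101    109        W5       71
3  B102     36        W4       56
4  B102    100        W1       56
5  E101     99        W1       71
take 5 rows with smallest price:
    sku  price warehouse  reorder
3  B102     36        W4       56
0  D201     42        W1       37
1  D201     98        W5       37
5  E101     99        W1       71
4  B102    100        W1       56
sort by price:
    sku  price warehouse  reorder
3  B102     36        W4       56
0  D201     42        W1       37
1  D201     98        W5       37
5  E101     99        W1       71
4  B102    100        W1       56
take first 3 rows:
    sku  price warehouse  reorder
3  B102     36        W4       56
0  D201     42        W1       37
1  D201     98        W5       37

130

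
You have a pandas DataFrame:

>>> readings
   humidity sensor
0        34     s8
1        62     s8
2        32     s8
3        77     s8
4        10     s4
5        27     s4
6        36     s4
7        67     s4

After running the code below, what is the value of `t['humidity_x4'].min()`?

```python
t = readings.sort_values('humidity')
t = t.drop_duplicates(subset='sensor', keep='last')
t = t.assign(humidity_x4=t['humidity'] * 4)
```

sort by humidity:
   humidity sensor
4        10     s4
5        27     s4
2        32     s8
0        34     s8
6        36     s4
1        62     s8
7        67     s4
3        77     s8
drop duplicate sensor (keep=last):
   humidity sensor
7        67     s4
3        77     s8
add column humidity_x4 = t['humidity'] * 4:
   humidity sensor  humidity_x4
7        67     s4          268
3        77     s8          308
min of column 'humidity_x4' → 268

268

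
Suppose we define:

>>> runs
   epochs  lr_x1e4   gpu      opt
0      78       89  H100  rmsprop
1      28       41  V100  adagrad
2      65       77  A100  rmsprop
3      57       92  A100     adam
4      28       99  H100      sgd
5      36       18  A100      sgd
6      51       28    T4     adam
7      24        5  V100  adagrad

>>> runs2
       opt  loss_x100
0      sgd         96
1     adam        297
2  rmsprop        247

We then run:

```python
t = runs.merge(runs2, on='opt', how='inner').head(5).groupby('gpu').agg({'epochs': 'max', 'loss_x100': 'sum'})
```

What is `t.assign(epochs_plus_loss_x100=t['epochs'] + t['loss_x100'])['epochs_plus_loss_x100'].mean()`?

563.0

merge on 'opt' (how='inner') → 6 rows:
   epochs  lr_x1e4   gpu      opt  loss_x100
0      78       89  H100  rmsprop        247
1      65       77  A100  rmsprop        247
2      57       92  A100     adam        297
3      28       99  H100      sgd         96
4      36       18  A100      sgd         96
5      51       28    T4     adam        297
take first 5 rows:
   epochs  lr_x1e4   gpu      opt  loss_x100
0      78       89  H100  rmsprop        247
1      65       77  A100  rmsprop        247
2      57       92  A100     adam        297
3      28       99  H100      sgd         96
4      36       18  A100      sgd         96
group by gpu: max(epochs), sum(loss_x100):
      epochs  loss_x100
gpu                    
A100      65        640
H100      78        343
add column epochs_plus_loss_x100 = t['epochs'] + t['loss_x100']:
      epochs  loss_x100  epochs_plus_loss_x100
gpu                                           
A100      65        640                    705
H100      78        343                    421
Reading off the mean of column 'epochs_plus_loss_x100', we get 563.0.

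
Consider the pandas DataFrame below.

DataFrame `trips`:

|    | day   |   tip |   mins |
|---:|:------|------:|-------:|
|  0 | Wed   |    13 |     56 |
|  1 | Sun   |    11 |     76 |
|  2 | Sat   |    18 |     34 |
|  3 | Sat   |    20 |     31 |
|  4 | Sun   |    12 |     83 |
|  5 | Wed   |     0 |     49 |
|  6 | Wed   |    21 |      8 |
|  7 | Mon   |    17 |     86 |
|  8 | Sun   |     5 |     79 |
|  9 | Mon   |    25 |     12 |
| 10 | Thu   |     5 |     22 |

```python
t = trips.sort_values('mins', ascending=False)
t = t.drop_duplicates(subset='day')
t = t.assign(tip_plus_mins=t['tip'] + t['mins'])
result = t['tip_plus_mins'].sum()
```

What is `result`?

346

sort by mins descending:
    day  tip  mins
7   Mon   17    86
4   Sun   12    83
8   Sun    5    79
1   Sun   11    76
0   Wed   13    56
5   Wed    0    49
2   Sat   18    34
3   Sat   20    31
10  Thu    5    22
9   Mon   25    12
6   Wed   21     8
drop duplicate day (keep=first):
    day  tip  mins
7   Mon   17    86
4   Sun   12    83
0   Wed   13    56
2   Sat   18    34
10  Thu    5    22
add column tip_plus_mins = t['tip'] + t['mins']:
    day  tip  mins  tip_plus_mins
7   Mon   17    86            103
4   Sun   12    83             95
0   Wed   13    56             69
2   Sat   18    34             52
10  Thu    5    22             27
So sum() = 346.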